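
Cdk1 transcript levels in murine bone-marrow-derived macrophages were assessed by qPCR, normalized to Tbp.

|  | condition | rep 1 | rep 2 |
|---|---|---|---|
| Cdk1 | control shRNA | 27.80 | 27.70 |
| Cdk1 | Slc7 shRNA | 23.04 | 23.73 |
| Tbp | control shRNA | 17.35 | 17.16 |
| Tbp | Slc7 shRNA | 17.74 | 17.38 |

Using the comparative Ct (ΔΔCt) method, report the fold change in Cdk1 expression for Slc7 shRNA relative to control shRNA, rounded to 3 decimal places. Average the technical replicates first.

25.457

Mean Ct: Cdk1 control shRNA 27.750; Cdk1 Slc7 shRNA 23.385; Tbp control shRNA 17.255; Tbp Slc7 shRNA 17.560
ΔCt(control shRNA) = 27.750 − 17.255 = 10.495
ΔCt(Slc7 shRNA) = 23.385 − 17.560 = 5.825
ΔΔCt = 5.825 − 10.495 = -4.670
Fold change = 2^(−(-4.670)) = 2^4.670 = 25.4572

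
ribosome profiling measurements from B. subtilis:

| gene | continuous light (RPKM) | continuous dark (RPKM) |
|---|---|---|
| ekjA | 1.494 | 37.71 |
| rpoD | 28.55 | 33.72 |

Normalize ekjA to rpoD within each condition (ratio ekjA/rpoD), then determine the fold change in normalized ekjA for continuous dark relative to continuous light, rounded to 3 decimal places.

ekjA/rpoD (continuous light) = 1.494 / 28.55 = 0.052329
ekjA/rpoD (continuous dark) = 37.71 / 33.72 = 1.1183
Fold change = 1.1183 / 0.052329 = 21.3710

21.371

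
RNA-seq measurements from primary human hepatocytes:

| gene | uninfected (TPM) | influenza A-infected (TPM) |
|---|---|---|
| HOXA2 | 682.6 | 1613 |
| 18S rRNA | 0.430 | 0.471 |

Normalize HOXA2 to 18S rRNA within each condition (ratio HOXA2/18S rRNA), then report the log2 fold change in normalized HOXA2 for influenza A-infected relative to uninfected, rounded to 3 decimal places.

HOXA2/18S rRNA (uninfected) = 682.6 / 0.430 = 1587.4
HOXA2/18S rRNA (influenza A-infected) = 1613 / 0.471 = 3424.6
Fold change = 3424.6 / 1587.4 = 2.1573
log2(2.1573) = 1.1092

1.109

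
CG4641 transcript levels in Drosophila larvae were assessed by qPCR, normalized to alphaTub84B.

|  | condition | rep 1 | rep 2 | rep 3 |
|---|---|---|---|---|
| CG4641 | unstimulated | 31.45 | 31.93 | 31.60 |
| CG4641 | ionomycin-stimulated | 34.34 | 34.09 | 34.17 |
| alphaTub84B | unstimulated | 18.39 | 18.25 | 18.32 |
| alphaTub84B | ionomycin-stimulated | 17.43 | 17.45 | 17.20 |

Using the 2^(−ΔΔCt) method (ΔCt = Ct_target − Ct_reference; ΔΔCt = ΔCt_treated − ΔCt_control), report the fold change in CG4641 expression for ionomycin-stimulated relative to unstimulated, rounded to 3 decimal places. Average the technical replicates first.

Mean Ct: CG4641 unstimulated 31.660; CG4641 ionomycin-stimulated 34.200; alphaTub84B unstimulated 18.320; alphaTub84B ionomycin-stimulated 17.360
ΔCt(unstimulated) = 31.660 − 18.320 = 13.340
ΔCt(ionomycin-stimulated) = 34.200 − 17.360 = 16.840
ΔΔCt = 16.840 − 13.340 = 3.500
Fold change = 2^(−3.500) = 0.0884

0.088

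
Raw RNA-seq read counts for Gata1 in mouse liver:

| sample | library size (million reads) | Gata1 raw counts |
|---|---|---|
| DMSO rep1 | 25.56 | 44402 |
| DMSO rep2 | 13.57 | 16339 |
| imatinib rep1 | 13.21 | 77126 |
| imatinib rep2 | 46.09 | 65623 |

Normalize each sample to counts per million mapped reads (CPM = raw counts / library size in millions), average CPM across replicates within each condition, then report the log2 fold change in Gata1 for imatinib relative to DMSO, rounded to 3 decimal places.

CPM(DMSO rep1) = 44402 / 25.56 = 1737.1674
CPM(DMSO rep2) = 16339 / 13.57 = 1204.0531
CPM(imatinib rep1) = 77126 / 13.21 = 5838.4557
CPM(imatinib rep2) = 65623 / 46.09 = 1423.8013
mean CPM(DMSO) = 1470.6103; mean CPM(imatinib) = 3631.1285
Fold change = 3631.1285 / 1470.6103 = 2.46913
log2(2.46913) = 1.3040

1.304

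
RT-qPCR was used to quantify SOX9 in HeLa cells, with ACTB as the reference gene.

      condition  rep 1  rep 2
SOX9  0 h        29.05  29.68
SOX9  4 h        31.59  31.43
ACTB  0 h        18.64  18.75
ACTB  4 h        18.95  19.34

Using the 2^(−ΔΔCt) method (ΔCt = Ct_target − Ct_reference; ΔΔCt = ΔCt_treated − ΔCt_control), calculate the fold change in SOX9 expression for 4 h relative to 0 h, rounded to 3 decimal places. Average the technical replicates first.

Mean Ct: SOX9 0 h 29.365; SOX9 4 h 31.510; ACTB 0 h 18.695; ACTB 4 h 19.145
ΔCt(0 h) = 29.365 − 18.695 = 10.670
ΔCt(4 h) = 31.510 − 19.145 = 12.365
ΔΔCt = 12.365 − 10.670 = 1.695
Fold change = 2^(−1.695) = 0.3089

0.309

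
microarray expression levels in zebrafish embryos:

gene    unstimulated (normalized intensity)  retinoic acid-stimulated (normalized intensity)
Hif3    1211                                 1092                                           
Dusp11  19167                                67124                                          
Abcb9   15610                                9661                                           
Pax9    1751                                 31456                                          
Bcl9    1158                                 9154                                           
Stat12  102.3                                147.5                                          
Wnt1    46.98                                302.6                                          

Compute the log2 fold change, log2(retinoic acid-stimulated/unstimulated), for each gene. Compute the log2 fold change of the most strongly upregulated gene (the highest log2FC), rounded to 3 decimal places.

4.167

log2(1092/1211) = -0.149  (Hif3)
log2(67124/19167) = 1.808  (Dusp11)
log2(9661/15610) = -0.692  (Abcb9)
log2(31456/1751) = 4.167  (Pax9)
log2(9154/1158) = 2.983  (Bcl9)
log2(147.5/102.3) = 0.528  (Stat12)
log2(302.6/46.98) = 2.687  (Wnt1)
Pax9 is most strongly upregulated.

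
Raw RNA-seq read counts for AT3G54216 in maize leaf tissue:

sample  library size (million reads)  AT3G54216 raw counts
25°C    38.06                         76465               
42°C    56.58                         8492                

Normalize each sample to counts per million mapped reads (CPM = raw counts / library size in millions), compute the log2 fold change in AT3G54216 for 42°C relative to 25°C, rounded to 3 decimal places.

-3.743

CPM(25°C) = 76465 / 38.06 = 2009.0646
CPM(42°C) = 8492 / 56.58 = 150.0884
Fold change = 150.0884 / 2009.0646 = 0.07471
log2(0.07471) = -3.7426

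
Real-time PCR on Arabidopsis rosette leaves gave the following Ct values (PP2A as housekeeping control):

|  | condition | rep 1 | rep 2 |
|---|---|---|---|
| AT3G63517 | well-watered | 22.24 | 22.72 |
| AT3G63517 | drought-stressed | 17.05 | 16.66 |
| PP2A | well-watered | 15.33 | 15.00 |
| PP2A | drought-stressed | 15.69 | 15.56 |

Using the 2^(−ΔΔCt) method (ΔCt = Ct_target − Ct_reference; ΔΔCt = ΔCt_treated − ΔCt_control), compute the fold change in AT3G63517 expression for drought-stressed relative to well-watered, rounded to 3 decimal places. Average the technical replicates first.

Mean Ct: AT3G63517 well-watered 22.480; AT3G63517 drought-stressed 16.855; PP2A well-watered 15.165; PP2A drought-stressed 15.625
ΔCt(well-watered) = 22.480 − 15.165 = 7.315
ΔCt(drought-stressed) = 16.855 − 15.625 = 1.230
ΔΔCt = 1.230 − 7.315 = -6.085
Fold change = 2^(−(-6.085)) = 2^6.085 = 67.8840

67.884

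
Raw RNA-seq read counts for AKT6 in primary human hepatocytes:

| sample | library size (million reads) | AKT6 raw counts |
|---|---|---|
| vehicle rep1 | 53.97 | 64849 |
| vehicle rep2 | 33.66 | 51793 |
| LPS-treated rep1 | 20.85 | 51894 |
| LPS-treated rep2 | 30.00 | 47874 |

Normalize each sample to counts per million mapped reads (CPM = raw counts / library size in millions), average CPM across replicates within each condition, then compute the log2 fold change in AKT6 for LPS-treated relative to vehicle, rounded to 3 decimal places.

0.576

CPM(vehicle rep1) = 64849 / 53.97 = 1201.5749
CPM(vehicle rep2) = 51793 / 33.66 = 1538.7106
CPM(LPS-treated rep1) = 51894 / 20.85 = 2488.9209
CPM(LPS-treated rep2) = 47874 / 30.00 = 1595.8000
mean CPM(vehicle) = 1370.1428; mean CPM(LPS-treated) = 2042.3604
Fold change = 2042.3604 / 1370.1428 = 1.49062
log2(1.49062) = 0.5759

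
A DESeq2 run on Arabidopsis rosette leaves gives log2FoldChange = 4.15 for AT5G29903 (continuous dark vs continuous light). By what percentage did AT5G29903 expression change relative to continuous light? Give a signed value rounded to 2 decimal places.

Fold change = 2^(4.15) = 17.7531
Percent change = (FC − 1) × 100% = (17.7531 − 1) × 100 = 1675.31%

1675.31%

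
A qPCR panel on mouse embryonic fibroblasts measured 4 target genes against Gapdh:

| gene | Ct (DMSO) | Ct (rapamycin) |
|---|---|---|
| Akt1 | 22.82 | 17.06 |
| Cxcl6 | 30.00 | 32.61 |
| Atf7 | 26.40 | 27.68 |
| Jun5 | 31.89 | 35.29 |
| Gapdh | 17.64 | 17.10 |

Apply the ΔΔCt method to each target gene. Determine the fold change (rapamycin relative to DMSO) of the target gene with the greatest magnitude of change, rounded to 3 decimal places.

37.271

Akt1: ΔΔCt = (17.06−17.10) − (22.82−17.64) = -0.04 − 5.18 = -5.22; fold change = 2^5.22 = 37.271
Cxcl6: ΔΔCt = (32.61−17.10) − (30.00−17.64) = 15.51 − 12.36 = 3.15; fold change = 2^-3.15 = 0.113
Atf7: ΔΔCt = (27.68−17.10) − (26.40−17.64) = 10.58 − 8.76 = 1.82; fold change = 2^-1.82 = 0.283
Jun5: ΔΔCt = (35.29−17.10) − (31.89−17.64) = 18.19 − 14.25 = 3.94; fold change = 2^-3.94 = 0.065
Akt1 has the largest |ΔΔCt| = 5.22.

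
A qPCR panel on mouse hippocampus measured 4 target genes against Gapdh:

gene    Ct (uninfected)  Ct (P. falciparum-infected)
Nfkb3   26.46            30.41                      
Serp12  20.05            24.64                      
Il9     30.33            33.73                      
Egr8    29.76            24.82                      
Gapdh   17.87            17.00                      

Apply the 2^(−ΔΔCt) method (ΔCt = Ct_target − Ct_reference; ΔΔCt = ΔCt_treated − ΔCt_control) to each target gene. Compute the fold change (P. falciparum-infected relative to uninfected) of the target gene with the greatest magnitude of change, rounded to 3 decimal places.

Nfkb3: ΔΔCt = (30.41−17.00) − (26.46−17.87) = 13.41 − 8.59 = 4.82; fold change = 2^-4.82 = 0.035
Serp12: ΔΔCt = (24.64−17.00) − (20.05−17.87) = 7.64 − 2.18 = 5.46; fold change = 2^-5.46 = 0.023
Il9: ΔΔCt = (33.73−17.00) − (30.33−17.87) = 16.73 − 12.46 = 4.27; fold change = 2^-4.27 = 0.052
Egr8: ΔΔCt = (24.82−17.00) − (29.76−17.87) = 7.82 − 11.89 = -4.07; fold change = 2^4.07 = 16.795
Serp12 has the largest |ΔΔCt| = 5.46.

0.023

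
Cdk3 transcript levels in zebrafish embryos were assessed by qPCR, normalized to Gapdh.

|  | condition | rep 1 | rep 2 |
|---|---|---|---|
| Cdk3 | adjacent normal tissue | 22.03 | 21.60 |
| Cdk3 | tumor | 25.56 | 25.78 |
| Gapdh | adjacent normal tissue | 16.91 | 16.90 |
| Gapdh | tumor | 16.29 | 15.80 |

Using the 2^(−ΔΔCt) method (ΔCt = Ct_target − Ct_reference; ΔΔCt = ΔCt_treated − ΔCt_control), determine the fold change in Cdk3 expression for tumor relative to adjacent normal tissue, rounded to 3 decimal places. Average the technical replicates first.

Mean Ct: Cdk3 adjacent normal tissue 21.815; Cdk3 tumor 25.670; Gapdh adjacent normal tissue 16.905; Gapdh tumor 16.045
ΔCt(adjacent normal tissue) = 21.815 − 16.905 = 4.910
ΔCt(tumor) = 25.670 − 16.045 = 9.625
ΔΔCt = 9.625 − 4.910 = 4.715
Fold change = 2^(−4.715) = 0.0381

0.038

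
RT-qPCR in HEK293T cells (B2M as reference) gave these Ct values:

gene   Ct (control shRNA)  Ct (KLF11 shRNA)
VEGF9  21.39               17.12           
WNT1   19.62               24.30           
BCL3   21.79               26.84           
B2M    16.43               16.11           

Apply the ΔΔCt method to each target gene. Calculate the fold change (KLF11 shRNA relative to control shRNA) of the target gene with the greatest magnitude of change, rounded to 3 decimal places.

0.024

VEGF9: ΔΔCt = (17.12−16.11) − (21.39−16.43) = 1.01 − 4.96 = -3.95; fold change = 2^3.95 = 15.455
WNT1: ΔΔCt = (24.30−16.11) − (19.62−16.43) = 8.19 − 3.19 = 5.00; fold change = 2^-5.00 = 0.031
BCL3: ΔΔCt = (26.84−16.11) − (21.79−16.43) = 10.73 − 5.36 = 5.37; fold change = 2^-5.37 = 0.024
BCL3 has the largest |ΔΔCt| = 5.37.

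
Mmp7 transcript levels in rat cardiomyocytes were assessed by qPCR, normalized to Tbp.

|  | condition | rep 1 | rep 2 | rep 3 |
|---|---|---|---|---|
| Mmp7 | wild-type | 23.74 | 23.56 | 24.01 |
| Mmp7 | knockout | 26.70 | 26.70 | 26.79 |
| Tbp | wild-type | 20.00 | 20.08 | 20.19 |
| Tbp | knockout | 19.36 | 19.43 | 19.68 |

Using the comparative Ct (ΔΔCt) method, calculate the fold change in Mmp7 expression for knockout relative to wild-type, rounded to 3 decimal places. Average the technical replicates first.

0.085

Mean Ct: Mmp7 wild-type 23.770; Mmp7 knockout 26.730; Tbp wild-type 20.090; Tbp knockout 19.490
ΔCt(wild-type) = 23.770 − 20.090 = 3.680
ΔCt(knockout) = 26.730 − 19.490 = 7.240
ΔΔCt = 7.240 − 3.680 = 3.560
Fold change = 2^(−3.560) = 0.0848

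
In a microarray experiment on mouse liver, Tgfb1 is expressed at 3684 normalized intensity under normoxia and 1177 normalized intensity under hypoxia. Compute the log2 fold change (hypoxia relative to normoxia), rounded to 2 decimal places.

Fold change = 1177 / 3684 = 0.3195
log2(0.3195) = -1.646

-1.65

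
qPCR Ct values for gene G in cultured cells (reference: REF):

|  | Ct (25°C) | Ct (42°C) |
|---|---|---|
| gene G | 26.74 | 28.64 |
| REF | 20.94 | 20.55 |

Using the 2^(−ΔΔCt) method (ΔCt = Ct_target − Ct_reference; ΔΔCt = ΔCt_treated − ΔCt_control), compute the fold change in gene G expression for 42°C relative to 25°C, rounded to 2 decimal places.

ΔCt(25°C) = 26.740 − 20.940 = 5.800
ΔCt(42°C) = 28.640 − 20.550 = 8.090
ΔΔCt = 8.090 − 5.800 = 2.290
Fold change = 2^(−2.290) = 0.204

0.20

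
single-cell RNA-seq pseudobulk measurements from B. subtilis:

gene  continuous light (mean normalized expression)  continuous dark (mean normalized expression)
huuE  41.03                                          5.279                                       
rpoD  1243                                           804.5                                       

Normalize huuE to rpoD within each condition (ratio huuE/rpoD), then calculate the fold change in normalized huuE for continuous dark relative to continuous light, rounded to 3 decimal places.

huuE/rpoD (continuous light) = 41.03 / 1243 = 0.033009
huuE/rpoD (continuous dark) = 5.279 / 804.5 = 0.0065618
Fold change = 0.0065618 / 0.033009 = 0.1988

0.199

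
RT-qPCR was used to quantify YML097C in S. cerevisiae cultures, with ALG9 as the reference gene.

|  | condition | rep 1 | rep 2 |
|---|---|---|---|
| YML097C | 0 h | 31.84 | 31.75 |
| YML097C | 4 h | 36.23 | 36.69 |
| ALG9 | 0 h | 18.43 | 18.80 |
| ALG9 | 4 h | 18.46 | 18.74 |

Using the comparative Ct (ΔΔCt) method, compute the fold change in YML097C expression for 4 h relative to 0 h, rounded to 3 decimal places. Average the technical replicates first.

Mean Ct: YML097C 0 h 31.795; YML097C 4 h 36.460; ALG9 0 h 18.615; ALG9 4 h 18.600
ΔCt(0 h) = 31.795 − 18.615 = 13.180
ΔCt(4 h) = 36.460 − 18.600 = 17.860
ΔΔCt = 17.860 − 13.180 = 4.680
Fold change = 2^(−4.680) = 0.0390

0.039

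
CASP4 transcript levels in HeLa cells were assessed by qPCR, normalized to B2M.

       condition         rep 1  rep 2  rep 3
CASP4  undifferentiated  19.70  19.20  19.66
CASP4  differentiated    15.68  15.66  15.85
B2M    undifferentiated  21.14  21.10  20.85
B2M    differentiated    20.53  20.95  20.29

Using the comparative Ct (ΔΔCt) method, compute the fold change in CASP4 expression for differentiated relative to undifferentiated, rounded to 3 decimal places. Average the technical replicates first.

10.196

Mean Ct: CASP4 undifferentiated 19.520; CASP4 differentiated 15.730; B2M undifferentiated 21.030; B2M differentiated 20.590
ΔCt(undifferentiated) = 19.520 − 21.030 = -1.510
ΔCt(differentiated) = 15.730 − 20.590 = -4.860
ΔΔCt = -4.860 − (-1.510) = -3.350
Fold change = 2^(−(-3.350)) = 2^3.350 = 10.1965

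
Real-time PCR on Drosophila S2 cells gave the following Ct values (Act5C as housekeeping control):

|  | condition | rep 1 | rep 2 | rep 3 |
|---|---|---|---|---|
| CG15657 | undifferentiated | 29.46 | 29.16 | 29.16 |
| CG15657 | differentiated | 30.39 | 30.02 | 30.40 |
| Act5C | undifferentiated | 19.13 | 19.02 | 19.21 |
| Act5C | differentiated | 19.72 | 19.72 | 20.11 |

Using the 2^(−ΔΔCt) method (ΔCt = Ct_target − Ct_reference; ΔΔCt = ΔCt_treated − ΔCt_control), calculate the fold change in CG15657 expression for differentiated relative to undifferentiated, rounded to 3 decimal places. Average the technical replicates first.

Mean Ct: CG15657 undifferentiated 29.260; CG15657 differentiated 30.270; Act5C undifferentiated 19.120; Act5C differentiated 19.850
ΔCt(undifferentiated) = 29.260 − 19.120 = 10.140
ΔCt(differentiated) = 30.270 − 19.850 = 10.420
ΔΔCt = 10.420 − 10.140 = 0.280
Fold change = 2^(−0.280) = 0.8236

0.824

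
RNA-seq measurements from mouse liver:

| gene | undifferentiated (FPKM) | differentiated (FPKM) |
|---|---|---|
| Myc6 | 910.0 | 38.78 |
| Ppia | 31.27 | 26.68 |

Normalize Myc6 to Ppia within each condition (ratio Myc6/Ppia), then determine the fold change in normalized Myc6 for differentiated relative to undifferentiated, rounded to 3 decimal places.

0.050

Myc6/Ppia (undifferentiated) = 910.0 / 31.27 = 29.101
Myc6/Ppia (differentiated) = 38.78 / 26.68 = 1.4535
Fold change = 1.4535 / 29.101 = 0.0499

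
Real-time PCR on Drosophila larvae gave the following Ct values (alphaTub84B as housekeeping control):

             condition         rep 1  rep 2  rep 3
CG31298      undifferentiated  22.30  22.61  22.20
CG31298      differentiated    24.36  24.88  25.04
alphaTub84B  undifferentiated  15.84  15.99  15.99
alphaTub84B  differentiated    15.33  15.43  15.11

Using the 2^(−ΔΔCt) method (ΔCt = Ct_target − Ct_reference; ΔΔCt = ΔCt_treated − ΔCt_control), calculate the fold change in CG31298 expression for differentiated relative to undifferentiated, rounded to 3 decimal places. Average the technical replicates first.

0.122

Mean Ct: CG31298 undifferentiated 22.370; CG31298 differentiated 24.760; alphaTub84B undifferentiated 15.940; alphaTub84B differentiated 15.290
ΔCt(undifferentiated) = 22.370 − 15.940 = 6.430
ΔCt(differentiated) = 24.760 − 15.290 = 9.470
ΔΔCt = 9.470 − 6.430 = 3.040
Fold change = 2^(−3.040) = 0.1216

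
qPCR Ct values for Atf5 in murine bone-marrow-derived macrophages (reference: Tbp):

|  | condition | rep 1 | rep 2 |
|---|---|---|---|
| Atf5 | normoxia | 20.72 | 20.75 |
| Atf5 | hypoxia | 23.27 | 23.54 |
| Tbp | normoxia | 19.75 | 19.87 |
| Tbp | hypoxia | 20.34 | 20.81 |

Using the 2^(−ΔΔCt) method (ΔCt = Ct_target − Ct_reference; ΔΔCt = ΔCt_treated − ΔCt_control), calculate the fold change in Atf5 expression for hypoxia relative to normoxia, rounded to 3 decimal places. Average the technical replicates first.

0.267

Mean Ct: Atf5 normoxia 20.735; Atf5 hypoxia 23.405; Tbp normoxia 19.810; Tbp hypoxia 20.575
ΔCt(normoxia) = 20.735 − 19.810 = 0.925
ΔCt(hypoxia) = 23.405 − 20.575 = 2.830
ΔΔCt = 2.830 − 0.925 = 1.905
Fold change = 2^(−1.905) = 0.2670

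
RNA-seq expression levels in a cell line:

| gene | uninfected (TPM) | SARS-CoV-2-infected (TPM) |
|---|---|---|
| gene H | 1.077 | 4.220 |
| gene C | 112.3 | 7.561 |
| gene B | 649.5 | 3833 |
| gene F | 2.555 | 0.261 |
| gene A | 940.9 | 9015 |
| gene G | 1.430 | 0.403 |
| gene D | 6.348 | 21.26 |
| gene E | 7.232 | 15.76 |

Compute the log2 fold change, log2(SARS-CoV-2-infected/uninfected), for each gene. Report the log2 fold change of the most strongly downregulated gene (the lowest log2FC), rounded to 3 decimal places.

log2(4.220/1.077) = 1.970  (gene H)
log2(7.561/112.3) = -3.893  (gene C)
log2(3833/649.5) = 2.561  (gene B)
log2(0.261/2.555) = -3.291  (gene F)
log2(9015/940.9) = 3.260  (gene A)
log2(0.403/1.430) = -1.827  (gene G)
log2(21.26/6.348) = 1.744  (gene D)
log2(15.76/7.232) = 1.124  (gene E)
gene C is most strongly downregulated.

-3.893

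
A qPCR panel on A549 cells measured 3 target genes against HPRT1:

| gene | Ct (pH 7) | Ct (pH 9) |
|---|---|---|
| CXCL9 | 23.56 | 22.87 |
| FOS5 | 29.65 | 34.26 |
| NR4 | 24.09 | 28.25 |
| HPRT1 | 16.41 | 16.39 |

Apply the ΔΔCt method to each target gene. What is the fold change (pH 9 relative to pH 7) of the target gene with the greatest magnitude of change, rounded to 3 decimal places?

0.040

CXCL9: ΔΔCt = (22.87−16.39) − (23.56−16.41) = 6.48 − 7.15 = -0.67; fold change = 2^0.67 = 1.591
FOS5: ΔΔCt = (34.26−16.39) − (29.65−16.41) = 17.87 − 13.24 = 4.63; fold change = 2^-4.63 = 0.040
NR4: ΔΔCt = (28.25−16.39) − (24.09−16.41) = 11.86 − 7.68 = 4.18; fold change = 2^-4.18 = 0.055
FOS5 has the largest |ΔΔCt| = 4.63.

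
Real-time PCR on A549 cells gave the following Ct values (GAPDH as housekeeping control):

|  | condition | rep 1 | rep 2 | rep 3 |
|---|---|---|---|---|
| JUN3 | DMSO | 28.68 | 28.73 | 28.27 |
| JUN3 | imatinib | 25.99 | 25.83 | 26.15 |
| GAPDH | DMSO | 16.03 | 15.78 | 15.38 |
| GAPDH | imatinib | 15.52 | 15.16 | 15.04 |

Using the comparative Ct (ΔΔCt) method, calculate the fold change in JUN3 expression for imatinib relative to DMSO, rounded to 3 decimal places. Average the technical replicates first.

4.228

Mean Ct: JUN3 DMSO 28.560; JUN3 imatinib 25.990; GAPDH DMSO 15.730; GAPDH imatinib 15.240
ΔCt(DMSO) = 28.560 − 15.730 = 12.830
ΔCt(imatinib) = 25.990 − 15.240 = 10.750
ΔΔCt = 10.750 − 12.830 = -2.080
Fold change = 2^(−(-2.080)) = 2^2.080 = 4.2281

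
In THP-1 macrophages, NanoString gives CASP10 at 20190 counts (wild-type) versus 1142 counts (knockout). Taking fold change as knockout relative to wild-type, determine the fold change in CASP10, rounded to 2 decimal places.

0.06

Fold change = 1142 / 20190 = 0.057
CASP10 is downregulated.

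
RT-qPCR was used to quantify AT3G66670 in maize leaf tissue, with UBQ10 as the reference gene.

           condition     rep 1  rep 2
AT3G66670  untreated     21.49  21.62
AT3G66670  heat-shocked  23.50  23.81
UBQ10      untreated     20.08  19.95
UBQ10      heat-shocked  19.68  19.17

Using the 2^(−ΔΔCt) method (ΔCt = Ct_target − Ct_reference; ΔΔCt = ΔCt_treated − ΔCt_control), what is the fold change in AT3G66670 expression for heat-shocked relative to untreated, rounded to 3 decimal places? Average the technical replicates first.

Mean Ct: AT3G66670 untreated 21.555; AT3G66670 heat-shocked 23.655; UBQ10 untreated 20.015; UBQ10 heat-shocked 19.425
ΔCt(untreated) = 21.555 − 20.015 = 1.540
ΔCt(heat-shocked) = 23.655 − 19.425 = 4.230
ΔΔCt = 4.230 − 1.540 = 2.690
Fold change = 2^(−2.690) = 0.1550

0.155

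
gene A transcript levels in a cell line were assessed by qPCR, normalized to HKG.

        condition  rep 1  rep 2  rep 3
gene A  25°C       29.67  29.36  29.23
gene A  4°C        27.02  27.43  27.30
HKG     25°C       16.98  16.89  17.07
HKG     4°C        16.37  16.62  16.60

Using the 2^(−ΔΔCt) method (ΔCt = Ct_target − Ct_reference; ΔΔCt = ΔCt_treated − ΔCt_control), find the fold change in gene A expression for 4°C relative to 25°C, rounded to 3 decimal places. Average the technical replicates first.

Mean Ct: gene A 25°C 29.420; gene A 4°C 27.250; HKG 25°C 16.980; HKG 4°C 16.530
ΔCt(25°C) = 29.420 − 16.980 = 12.440
ΔCt(4°C) = 27.250 − 16.530 = 10.720
ΔΔCt = 10.720 − 12.440 = -1.720
Fold change = 2^(−(-1.720)) = 2^1.720 = 3.2944

3.294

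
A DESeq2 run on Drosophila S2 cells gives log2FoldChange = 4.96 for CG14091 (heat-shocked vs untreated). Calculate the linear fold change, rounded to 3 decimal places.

Fold change = 2^(4.96) = 31.1250

31.125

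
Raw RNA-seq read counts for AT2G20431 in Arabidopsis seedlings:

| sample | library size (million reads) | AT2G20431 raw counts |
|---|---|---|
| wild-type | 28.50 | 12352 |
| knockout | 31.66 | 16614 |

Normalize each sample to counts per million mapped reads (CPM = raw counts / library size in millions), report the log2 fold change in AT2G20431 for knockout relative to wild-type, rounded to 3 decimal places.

0.276

CPM(wild-type) = 12352 / 28.50 = 433.4035
CPM(knockout) = 16614 / 31.66 = 524.7631
Fold change = 524.7631 / 433.4035 = 1.21080
log2(1.21080) = 0.2760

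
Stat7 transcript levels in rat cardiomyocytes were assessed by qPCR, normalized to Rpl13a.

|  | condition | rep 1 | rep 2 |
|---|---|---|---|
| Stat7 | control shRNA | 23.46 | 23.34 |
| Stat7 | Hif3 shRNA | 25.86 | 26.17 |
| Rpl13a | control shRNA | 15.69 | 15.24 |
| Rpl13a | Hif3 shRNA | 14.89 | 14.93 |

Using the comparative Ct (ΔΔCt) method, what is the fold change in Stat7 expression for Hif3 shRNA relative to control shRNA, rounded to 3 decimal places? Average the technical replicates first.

0.111

Mean Ct: Stat7 control shRNA 23.400; Stat7 Hif3 shRNA 26.015; Rpl13a control shRNA 15.465; Rpl13a Hif3 shRNA 14.910
ΔCt(control shRNA) = 23.400 − 15.465 = 7.935
ΔCt(Hif3 shRNA) = 26.015 − 14.910 = 11.105
ΔΔCt = 11.105 − 7.935 = 3.170
Fold change = 2^(−3.170) = 0.1111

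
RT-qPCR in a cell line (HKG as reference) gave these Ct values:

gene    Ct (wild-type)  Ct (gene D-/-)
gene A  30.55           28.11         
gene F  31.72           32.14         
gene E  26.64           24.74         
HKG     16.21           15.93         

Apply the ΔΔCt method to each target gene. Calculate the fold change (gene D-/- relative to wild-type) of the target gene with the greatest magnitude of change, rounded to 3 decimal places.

gene A: ΔΔCt = (28.11−15.93) − (30.55−16.21) = 12.18 − 14.34 = -2.16; fold change = 2^2.16 = 4.469
gene F: ΔΔCt = (32.14−15.93) − (31.72−16.21) = 16.21 − 15.51 = 0.70; fold change = 2^-0.70 = 0.616
gene E: ΔΔCt = (24.74−15.93) − (26.64−16.21) = 8.81 − 10.43 = -1.62; fold change = 2^1.62 = 3.074
gene A has the largest |ΔΔCt| = 2.16.

4.469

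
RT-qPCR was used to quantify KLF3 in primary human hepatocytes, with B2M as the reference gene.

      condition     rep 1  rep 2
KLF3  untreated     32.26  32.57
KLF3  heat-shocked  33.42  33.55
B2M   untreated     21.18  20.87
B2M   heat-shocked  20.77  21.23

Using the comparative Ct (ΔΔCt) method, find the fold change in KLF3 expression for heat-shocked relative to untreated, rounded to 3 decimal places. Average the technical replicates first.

Mean Ct: KLF3 untreated 32.415; KLF3 heat-shocked 33.485; B2M untreated 21.025; B2M heat-shocked 21.000
ΔCt(untreated) = 32.415 − 21.025 = 11.390
ΔCt(heat-shocked) = 33.485 − 21.000 = 12.485
ΔΔCt = 12.485 − 11.390 = 1.095
Fold change = 2^(−1.095) = 0.4681

0.468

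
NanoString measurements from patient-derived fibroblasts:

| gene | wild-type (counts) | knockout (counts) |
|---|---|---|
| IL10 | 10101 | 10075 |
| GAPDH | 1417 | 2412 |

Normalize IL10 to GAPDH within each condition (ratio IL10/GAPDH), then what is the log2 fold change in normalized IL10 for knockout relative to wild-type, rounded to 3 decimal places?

-0.771

IL10/GAPDH (wild-type) = 10101 / 1417 = 7.1284
IL10/GAPDH (knockout) = 10075 / 2412 = 4.177
Fold change = 4.177 / 7.1284 = 0.5860
log2(0.5860) = -0.7711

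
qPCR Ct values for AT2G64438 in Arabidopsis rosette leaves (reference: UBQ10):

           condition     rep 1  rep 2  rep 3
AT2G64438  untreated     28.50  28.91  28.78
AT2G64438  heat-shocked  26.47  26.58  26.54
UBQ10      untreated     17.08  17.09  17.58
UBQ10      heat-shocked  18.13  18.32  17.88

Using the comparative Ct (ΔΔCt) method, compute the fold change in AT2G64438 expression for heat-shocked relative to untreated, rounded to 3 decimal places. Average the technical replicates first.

8.340

Mean Ct: AT2G64438 untreated 28.730; AT2G64438 heat-shocked 26.530; UBQ10 untreated 17.250; UBQ10 heat-shocked 18.110
ΔCt(untreated) = 28.730 − 17.250 = 11.480
ΔCt(heat-shocked) = 26.530 − 18.110 = 8.420
ΔΔCt = 8.420 − 11.480 = -3.060
Fold change = 2^(−(-3.060)) = 2^3.060 = 8.3397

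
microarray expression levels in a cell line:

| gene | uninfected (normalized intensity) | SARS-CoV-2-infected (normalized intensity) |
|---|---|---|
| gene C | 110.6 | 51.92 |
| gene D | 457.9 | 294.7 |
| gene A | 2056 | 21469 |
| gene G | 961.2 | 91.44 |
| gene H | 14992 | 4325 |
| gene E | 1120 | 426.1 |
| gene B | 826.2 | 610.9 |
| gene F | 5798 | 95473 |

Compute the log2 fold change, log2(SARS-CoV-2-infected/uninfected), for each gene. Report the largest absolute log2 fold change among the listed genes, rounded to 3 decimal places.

log2(51.92/110.6) = -1.091  (gene C)
log2(294.7/457.9) = -0.636  (gene D)
log2(21469/2056) = 3.384  (gene A)
log2(91.44/961.2) = -3.394  (gene G)
log2(4325/14992) = -1.793  (gene H)
log2(426.1/1120) = -1.394  (gene E)
log2(610.9/826.2) = -0.436  (gene B)
log2(95473/5798) = 4.041  (gene F)
The largest magnitude belongs to gene F.

4.041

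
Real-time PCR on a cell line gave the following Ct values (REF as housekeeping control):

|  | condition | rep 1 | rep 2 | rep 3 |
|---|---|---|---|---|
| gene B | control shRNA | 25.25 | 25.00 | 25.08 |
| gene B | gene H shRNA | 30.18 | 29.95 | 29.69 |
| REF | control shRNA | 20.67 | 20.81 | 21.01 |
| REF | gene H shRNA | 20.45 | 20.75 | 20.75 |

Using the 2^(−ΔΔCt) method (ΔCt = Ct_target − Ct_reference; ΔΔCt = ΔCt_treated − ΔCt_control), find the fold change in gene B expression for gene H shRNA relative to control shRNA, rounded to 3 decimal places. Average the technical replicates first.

Mean Ct: gene B control shRNA 25.110; gene B gene H shRNA 29.940; REF control shRNA 20.830; REF gene H shRNA 20.650
ΔCt(control shRNA) = 25.110 − 20.830 = 4.280
ΔCt(gene H shRNA) = 29.940 − 20.650 = 9.290
ΔΔCt = 9.290 − 4.280 = 5.010
Fold change = 2^(−5.010) = 0.0310

0.031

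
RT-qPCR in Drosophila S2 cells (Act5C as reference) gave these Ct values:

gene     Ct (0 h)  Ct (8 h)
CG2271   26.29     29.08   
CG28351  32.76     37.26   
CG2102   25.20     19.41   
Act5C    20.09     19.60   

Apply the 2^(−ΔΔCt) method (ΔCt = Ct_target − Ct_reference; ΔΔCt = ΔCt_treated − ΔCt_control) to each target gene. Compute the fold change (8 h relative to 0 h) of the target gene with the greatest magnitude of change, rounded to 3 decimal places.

CG2271: ΔΔCt = (29.08−19.60) − (26.29−20.09) = 9.48 − 6.20 = 3.28; fold change = 2^-3.28 = 0.103
CG28351: ΔΔCt = (37.26−19.60) − (32.76−20.09) = 17.66 − 12.67 = 4.99; fold change = 2^-4.99 = 0.031
CG2102: ΔΔCt = (19.41−19.60) − (25.20−20.09) = -0.19 − 5.11 = -5.30; fold change = 2^5.30 = 39.397
CG2102 has the largest |ΔΔCt| = 5.30.

39.397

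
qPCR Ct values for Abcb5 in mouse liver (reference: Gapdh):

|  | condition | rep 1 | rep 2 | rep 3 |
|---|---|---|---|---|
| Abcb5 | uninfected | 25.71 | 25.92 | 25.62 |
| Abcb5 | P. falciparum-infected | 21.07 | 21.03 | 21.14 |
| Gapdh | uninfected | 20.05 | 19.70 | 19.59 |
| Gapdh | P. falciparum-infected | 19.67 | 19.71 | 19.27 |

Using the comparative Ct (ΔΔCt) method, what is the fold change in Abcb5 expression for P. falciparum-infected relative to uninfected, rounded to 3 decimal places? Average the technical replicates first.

21.706

Mean Ct: Abcb5 uninfected 25.750; Abcb5 P. falciparum-infected 21.080; Gapdh uninfected 19.780; Gapdh P. falciparum-infected 19.550
ΔCt(uninfected) = 25.750 − 19.780 = 5.970
ΔCt(P. falciparum-infected) = 21.080 − 19.550 = 1.530
ΔΔCt = 1.530 − 5.970 = -4.440
Fold change = 2^(−(-4.440)) = 2^4.440 = 21.7057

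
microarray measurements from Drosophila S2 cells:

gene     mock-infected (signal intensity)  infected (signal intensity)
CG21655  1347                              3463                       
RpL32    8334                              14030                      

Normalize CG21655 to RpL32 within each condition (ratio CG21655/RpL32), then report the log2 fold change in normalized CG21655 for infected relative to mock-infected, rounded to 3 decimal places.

0.611

CG21655/RpL32 (mock-infected) = 1347 / 8334 = 0.16163
CG21655/RpL32 (infected) = 3463 / 14030 = 0.24683
Fold change = 0.24683 / 0.16163 = 1.5271
log2(1.5271) = 0.6108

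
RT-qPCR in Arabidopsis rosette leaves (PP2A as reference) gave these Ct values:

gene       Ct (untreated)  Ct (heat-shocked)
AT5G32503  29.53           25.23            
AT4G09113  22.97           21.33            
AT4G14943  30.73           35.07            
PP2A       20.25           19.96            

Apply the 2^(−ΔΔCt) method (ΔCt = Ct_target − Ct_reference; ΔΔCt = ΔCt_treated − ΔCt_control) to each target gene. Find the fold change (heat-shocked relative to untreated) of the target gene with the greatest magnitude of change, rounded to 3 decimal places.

0.040

AT5G32503: ΔΔCt = (25.23−19.96) − (29.53−20.25) = 5.27 − 9.28 = -4.01; fold change = 2^4.01 = 16.111
AT4G09113: ΔΔCt = (21.33−19.96) − (22.97−20.25) = 1.37 − 2.72 = -1.35; fold change = 2^1.35 = 2.549
AT4G14943: ΔΔCt = (35.07−19.96) − (30.73−20.25) = 15.11 − 10.48 = 4.63; fold change = 2^-4.63 = 0.040
AT4G14943 has the largest |ΔΔCt| = 4.63.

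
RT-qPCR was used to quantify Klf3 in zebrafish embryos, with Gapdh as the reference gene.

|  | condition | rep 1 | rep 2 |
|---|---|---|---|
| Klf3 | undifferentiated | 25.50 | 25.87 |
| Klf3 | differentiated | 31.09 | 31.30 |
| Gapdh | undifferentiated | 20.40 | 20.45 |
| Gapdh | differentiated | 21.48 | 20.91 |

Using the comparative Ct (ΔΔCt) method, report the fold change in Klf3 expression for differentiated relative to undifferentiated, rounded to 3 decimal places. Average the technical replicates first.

Mean Ct: Klf3 undifferentiated 25.685; Klf3 differentiated 31.195; Gapdh undifferentiated 20.425; Gapdh differentiated 21.195
ΔCt(undifferentiated) = 25.685 − 20.425 = 5.260
ΔCt(differentiated) = 31.195 − 21.195 = 10.000
ΔΔCt = 10.000 − 5.260 = 4.740
Fold change = 2^(−4.740) = 0.0374

0.037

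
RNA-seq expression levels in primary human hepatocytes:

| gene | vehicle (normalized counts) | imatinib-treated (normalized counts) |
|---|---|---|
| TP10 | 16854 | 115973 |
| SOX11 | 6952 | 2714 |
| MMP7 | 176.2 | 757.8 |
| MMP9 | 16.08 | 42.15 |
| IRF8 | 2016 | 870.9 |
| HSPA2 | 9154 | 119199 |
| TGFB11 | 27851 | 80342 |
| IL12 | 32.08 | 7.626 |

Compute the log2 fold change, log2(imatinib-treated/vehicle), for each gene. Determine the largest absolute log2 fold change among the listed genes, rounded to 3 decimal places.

3.703

log2(115973/16854) = 2.783  (TP10)
log2(2714/6952) = -1.357  (SOX11)
log2(757.8/176.2) = 2.105  (MMP7)
log2(42.15/16.08) = 1.390  (MMP9)
log2(870.9/2016) = -1.211  (IRF8)
log2(119199/9154) = 3.703  (HSPA2)
log2(80342/27851) = 1.528  (TGFB11)
log2(7.626/32.08) = -2.073  (IL12)
The largest magnitude belongs to HSPA2.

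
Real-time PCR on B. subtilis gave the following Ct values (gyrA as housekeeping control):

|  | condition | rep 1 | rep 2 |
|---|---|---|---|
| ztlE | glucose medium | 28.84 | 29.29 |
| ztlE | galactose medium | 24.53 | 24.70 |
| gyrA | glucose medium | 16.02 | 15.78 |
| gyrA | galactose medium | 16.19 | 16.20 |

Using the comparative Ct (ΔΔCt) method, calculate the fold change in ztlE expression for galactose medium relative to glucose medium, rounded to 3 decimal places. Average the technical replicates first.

26.816

Mean Ct: ztlE glucose medium 29.065; ztlE galactose medium 24.615; gyrA glucose medium 15.900; gyrA galactose medium 16.195
ΔCt(glucose medium) = 29.065 − 15.900 = 13.165
ΔCt(galactose medium) = 24.615 − 16.195 = 8.420
ΔΔCt = 8.420 − 13.165 = -4.745
Fold change = 2^(−(-4.745)) = 2^4.745 = 26.8156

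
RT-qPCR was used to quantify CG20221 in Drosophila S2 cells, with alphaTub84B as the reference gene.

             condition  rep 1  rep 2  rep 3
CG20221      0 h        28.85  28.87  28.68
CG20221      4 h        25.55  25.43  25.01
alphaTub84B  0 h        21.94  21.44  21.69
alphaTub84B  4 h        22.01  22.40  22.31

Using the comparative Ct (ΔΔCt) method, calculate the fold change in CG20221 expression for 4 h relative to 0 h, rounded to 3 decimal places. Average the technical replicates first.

16.223

Mean Ct: CG20221 0 h 28.800; CG20221 4 h 25.330; alphaTub84B 0 h 21.690; alphaTub84B 4 h 22.240
ΔCt(0 h) = 28.800 − 21.690 = 7.110
ΔCt(4 h) = 25.330 − 22.240 = 3.090
ΔΔCt = 3.090 − 7.110 = -4.020
Fold change = 2^(−(-4.020)) = 2^4.020 = 16.2234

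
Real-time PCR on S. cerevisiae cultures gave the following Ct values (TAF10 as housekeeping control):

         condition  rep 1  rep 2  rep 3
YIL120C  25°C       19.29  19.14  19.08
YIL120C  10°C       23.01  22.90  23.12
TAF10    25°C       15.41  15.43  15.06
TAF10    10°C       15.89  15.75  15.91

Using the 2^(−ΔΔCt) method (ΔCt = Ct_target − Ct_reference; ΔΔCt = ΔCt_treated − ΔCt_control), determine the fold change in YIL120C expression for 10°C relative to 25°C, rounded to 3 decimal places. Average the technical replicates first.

Mean Ct: YIL120C 25°C 19.170; YIL120C 10°C 23.010; TAF10 25°C 15.300; TAF10 10°C 15.850
ΔCt(25°C) = 19.170 − 15.300 = 3.870
ΔCt(10°C) = 23.010 − 15.850 = 7.160
ΔΔCt = 7.160 − 3.870 = 3.290
Fold change = 2^(−3.290) = 0.1022

0.102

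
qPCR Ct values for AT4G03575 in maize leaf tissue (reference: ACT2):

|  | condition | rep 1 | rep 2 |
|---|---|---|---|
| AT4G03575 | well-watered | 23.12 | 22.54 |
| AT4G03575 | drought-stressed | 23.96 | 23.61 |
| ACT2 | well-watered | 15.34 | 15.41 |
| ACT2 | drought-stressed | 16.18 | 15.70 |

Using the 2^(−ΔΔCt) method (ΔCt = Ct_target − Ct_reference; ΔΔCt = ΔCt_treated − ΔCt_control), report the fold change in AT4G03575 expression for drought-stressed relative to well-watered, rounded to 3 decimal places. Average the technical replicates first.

Mean Ct: AT4G03575 well-watered 22.830; AT4G03575 drought-stressed 23.785; ACT2 well-watered 15.375; ACT2 drought-stressed 15.940
ΔCt(well-watered) = 22.830 − 15.375 = 7.455
ΔCt(drought-stressed) = 23.785 − 15.940 = 7.845
ΔΔCt = 7.845 − 7.455 = 0.390
Fold change = 2^(−0.390) = 0.7631

0.763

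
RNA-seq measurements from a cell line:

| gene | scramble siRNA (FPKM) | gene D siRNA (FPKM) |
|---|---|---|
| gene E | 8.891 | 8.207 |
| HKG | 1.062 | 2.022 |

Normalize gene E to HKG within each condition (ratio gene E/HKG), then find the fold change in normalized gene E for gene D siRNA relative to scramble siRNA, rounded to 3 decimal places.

0.485

gene E/HKG (scramble siRNA) = 8.891 / 1.062 = 8.3719
gene E/HKG (gene D siRNA) = 8.207 / 2.022 = 4.0589
Fold change = 4.0589 / 8.3719 = 0.4848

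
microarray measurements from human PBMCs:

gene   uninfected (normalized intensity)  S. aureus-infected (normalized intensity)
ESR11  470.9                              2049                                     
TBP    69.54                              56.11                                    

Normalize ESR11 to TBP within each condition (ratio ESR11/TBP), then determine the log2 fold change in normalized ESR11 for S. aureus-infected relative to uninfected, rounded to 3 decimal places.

2.431

ESR11/TBP (uninfected) = 470.9 / 69.54 = 6.7716
ESR11/TBP (S. aureus-infected) = 2049 / 56.11 = 36.518
Fold change = 36.518 / 6.7716 = 5.3927
log2(5.3927) = 2.4310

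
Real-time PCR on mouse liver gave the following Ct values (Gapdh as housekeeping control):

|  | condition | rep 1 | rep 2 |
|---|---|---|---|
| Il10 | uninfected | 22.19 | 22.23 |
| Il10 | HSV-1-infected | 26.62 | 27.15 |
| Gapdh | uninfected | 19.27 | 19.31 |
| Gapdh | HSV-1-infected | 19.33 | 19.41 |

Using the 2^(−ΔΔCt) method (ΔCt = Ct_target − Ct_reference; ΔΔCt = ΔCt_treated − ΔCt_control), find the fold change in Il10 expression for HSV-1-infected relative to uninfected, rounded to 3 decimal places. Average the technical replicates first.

Mean Ct: Il10 uninfected 22.210; Il10 HSV-1-infected 26.885; Gapdh uninfected 19.290; Gapdh HSV-1-infected 19.370
ΔCt(uninfected) = 22.210 − 19.290 = 2.920
ΔCt(HSV-1-infected) = 26.885 − 19.370 = 7.515
ΔΔCt = 7.515 − 2.920 = 4.595
Fold change = 2^(−4.595) = 0.0414

0.041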